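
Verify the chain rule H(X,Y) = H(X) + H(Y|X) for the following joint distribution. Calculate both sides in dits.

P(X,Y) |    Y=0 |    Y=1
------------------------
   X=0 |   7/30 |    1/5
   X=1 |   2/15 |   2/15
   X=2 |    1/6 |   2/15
H(X,Y) = 0.7670, H(X) = 0.4673, H(Y|X) = 0.2997 (all in dits)

Chain rule: H(X,Y) = H(X) + H(Y|X)

Left side — joint entropy directly:
H(X,Y) = -Σ p(x,y) log p(x,y) = 0.7670 dits

Right side — compute H(Y|X) from the conditional distributions:
P(X) = (13/30, 4/15, 3/10), so H(X) = 0.4673 dits
H(Y|X) = Σ_x P(X=x) · H(Y|X=x):
  P(Y|X=0) = (7/13, 6/13), H(Y|X=0) = 0.2997, weight P(X=0) = 13/30
  P(Y|X=1) = (1/2, 1/2), H(Y|X=1) = 0.3010, weight P(X=1) = 4/15
  P(Y|X=2) = (5/9, 4/9), H(Y|X=2) = 0.2983, weight P(X=2) = 3/10
H(Y|X) = 0.2997 dits

H(X) + H(Y|X) = 0.4673 + 0.2997 = 0.7670 dits

Both sides equal 0.7670 dits. ✓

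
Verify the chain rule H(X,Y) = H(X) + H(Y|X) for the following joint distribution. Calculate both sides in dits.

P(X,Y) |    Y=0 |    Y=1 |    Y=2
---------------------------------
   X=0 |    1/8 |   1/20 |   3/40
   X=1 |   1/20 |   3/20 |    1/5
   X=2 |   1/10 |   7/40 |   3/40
H(X,Y) = 0.9076, H(X) = 0.4693, H(Y|X) = 0.4383 (all in dits)

Chain rule: H(X,Y) = H(X) + H(Y|X)

Left side — joint entropy directly:
H(X,Y) = -Σ p(x,y) log p(x,y) = 0.9076 dits

Right side — compute H(Y|X) from the conditional distributions:
P(X) = (1/4, 2/5, 7/20), so H(X) = 0.4693 dits
H(Y|X) = Σ_x P(X=x) · H(Y|X=x):
  P(Y|X=0) = (1/2, 1/5, 3/10), H(Y|X=0) = 0.4472, weight P(X=0) = 1/4
  P(Y|X=1) = (1/8, 3/8, 1/2), H(Y|X=1) = 0.4231, weight P(X=1) = 2/5
  P(Y|X=2) = (2/7, 1/2, 3/14), H(Y|X=2) = 0.4493, weight P(X=2) = 7/20
H(Y|X) = 0.4383 dits

H(X) + H(Y|X) = 0.4693 + 0.4383 = 0.9076 dits

Both sides equal 0.9076 dits. ✓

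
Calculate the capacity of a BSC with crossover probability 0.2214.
0.2373 bits

For a binary symmetric channel (BSC) with error probability p:
Capacity C = 1 - H(p) bits per symbol

where H(p) = -p log₂(p) - (1-p) log₂(1-p) is the binary entropy function.

H(0.2214) = 0.7627 bits
C = 1 - 0.7627 = 0.2373 bits per symbol

This means we can reliably transmit up to 0.2373 bits of information per channel use.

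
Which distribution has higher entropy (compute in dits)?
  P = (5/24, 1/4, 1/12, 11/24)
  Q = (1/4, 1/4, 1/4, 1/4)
Q

Computing entropies in dits:
H(P) = 0.5377
H(Q) = 0.6021

Distribution Q has higher entropy.

Intuition: The distribution closer to uniform (more spread out) has higher entropy.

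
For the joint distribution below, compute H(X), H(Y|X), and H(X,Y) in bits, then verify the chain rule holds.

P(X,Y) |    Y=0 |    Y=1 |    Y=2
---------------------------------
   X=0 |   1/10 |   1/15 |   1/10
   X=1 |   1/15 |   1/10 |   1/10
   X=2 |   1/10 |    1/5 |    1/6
H(X,Y) = 3.0771, H(X) = 1.5301, H(Y|X) = 1.5470 (all in bits)

Chain rule: H(X,Y) = H(X) + H(Y|X)

Left side — joint entropy directly:
H(X,Y) = -Σ p(x,y) log p(x,y) = 3.0771 bits

Right side — compute H(Y|X) from the conditional distributions:
P(X) = (4/15, 4/15, 7/15), so H(X) = 1.5301 bits
H(Y|X) = Σ_x P(X=x) · H(Y|X=x):
  P(Y|X=0) = (3/8, 1/4, 3/8), H(Y|X=0) = 1.5613, weight P(X=0) = 4/15
  P(Y|X=1) = (1/4, 3/8, 3/8), H(Y|X=1) = 1.5613, weight P(X=1) = 4/15
  P(Y|X=2) = (3/14, 3/7, 5/14), H(Y|X=2) = 1.5306, weight P(X=2) = 7/15
H(Y|X) = 1.5470 bits

H(X) + H(Y|X) = 1.5301 + 1.5470 = 3.0771 bits

Both sides equal 3.0771 bits. ✓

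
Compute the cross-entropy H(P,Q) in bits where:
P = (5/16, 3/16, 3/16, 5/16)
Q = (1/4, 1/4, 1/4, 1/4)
2.0000 bits

Cross-entropy: H(P,Q) = -Σ p(x) log q(x)

Alternatively: H(P,Q) = H(P) + D_KL(P||Q)
H(P) = 1.9544 bits
D_KL(P||Q) = 0.0456 bits

H(P,Q) = 1.9544 + 0.0456 = 2.0000 bits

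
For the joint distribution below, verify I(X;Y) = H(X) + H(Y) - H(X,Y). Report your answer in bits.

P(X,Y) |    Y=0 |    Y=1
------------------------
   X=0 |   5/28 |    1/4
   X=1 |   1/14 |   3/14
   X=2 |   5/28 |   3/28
I(X;Y) = 0.0608 bits

Mutual information has multiple equivalent forms:
- I(X;Y) = H(X) - H(X|Y)
- I(X;Y) = H(Y) - H(Y|X)
- I(X;Y) = H(X) + H(Y) - H(X,Y)

Computing all quantities:
H(X) = 1.5567, H(Y) = 0.9852, H(X,Y) = 2.4811
H(X|Y) = 1.4959, H(Y|X) = 0.9244

Verification:
H(X) - H(X|Y) = 1.5567 - 1.4959 = 0.0608
H(Y) - H(Y|X) = 0.9852 - 0.9244 = 0.0608
H(X) + H(Y) - H(X,Y) = 1.5567 + 0.9852 - 2.4811 = 0.0608

All forms give I(X;Y) = 0.0608 bits. ✓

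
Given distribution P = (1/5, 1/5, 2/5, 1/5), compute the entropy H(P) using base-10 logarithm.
0.5786 dits

Shannon entropy is H(X) = -Σ p(x) log p(x).

For P = (1/5, 1/5, 2/5, 1/5):
H = -1/5 × log_10(1/5) -1/5 × log_10(1/5) -2/5 × log_10(2/5) -1/5 × log_10(1/5)
H = 0.5786 dits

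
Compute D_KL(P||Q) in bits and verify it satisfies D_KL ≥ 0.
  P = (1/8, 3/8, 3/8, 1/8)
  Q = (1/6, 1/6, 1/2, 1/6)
0.1793 bits

KL divergence satisfies the Gibbs inequality: D_KL(P||Q) ≥ 0 for all distributions P, Q.

D_KL(P||Q) = Σ p(x) log(p(x)/q(x))
Term by term:
  x=0: 1/8 × log_2[(1/8)/(1/6)] = -0.0519
  x=1: 3/8 × log_2[(3/8)/(1/6)] = 0.4387
  x=2: 3/8 × log_2[(3/8)/(1/2)] = -0.1556
  x=3: 1/8 × log_2[(1/8)/(1/6)] = -0.0519
D_KL(P||Q) = 0.1793 bits

D_KL(P||Q) = 0.1793 ≥ 0 ✓

This non-negativity is a fundamental property: relative entropy cannot be negative because it measures how different Q is from P.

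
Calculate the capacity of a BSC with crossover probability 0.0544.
0.6952 bits

For a binary symmetric channel (BSC) with error probability p:
Capacity C = 1 - H(p) bits per symbol

where H(p) = -p log₂(p) - (1-p) log₂(1-p) is the binary entropy function.

H(0.0544) = 0.3048 bits
C = 1 - 0.3048 = 0.6952 bits per symbol

This means we can reliably transmit up to 0.6952 bits of information per channel use.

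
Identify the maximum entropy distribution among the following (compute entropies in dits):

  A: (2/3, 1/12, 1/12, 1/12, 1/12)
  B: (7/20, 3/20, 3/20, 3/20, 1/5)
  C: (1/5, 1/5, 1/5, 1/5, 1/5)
C

For a discrete distribution over n outcomes, entropy is maximized by the uniform distribution.

Computing entropies:
H(A) = 0.4771 dits
H(B) = 0.6701 dits
H(C) = 0.6990 dits

The uniform distribution (where all probabilities equal 1/5) achieves the maximum entropy of log_10(5) = 0.6990 dits.

Distribution C has the highest entropy.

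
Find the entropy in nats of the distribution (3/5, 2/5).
0.6730 nats

Shannon entropy is H(X) = -Σ p(x) log p(x).

For P = (3/5, 2/5):
H = -3/5 × log_e(3/5) -2/5 × log_e(2/5)
H = 0.6730 nats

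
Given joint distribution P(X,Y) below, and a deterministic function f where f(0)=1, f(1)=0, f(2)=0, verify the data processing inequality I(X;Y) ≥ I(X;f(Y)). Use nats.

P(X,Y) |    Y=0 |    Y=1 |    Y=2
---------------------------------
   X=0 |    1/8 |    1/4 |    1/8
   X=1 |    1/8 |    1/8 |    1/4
I(X;Y) = 0.0425, I(X;f(Y)) = 0.0000, inequality holds: 0.0425 ≥ 0.0000

Data Processing Inequality: For any Markov chain X → Y → Z, we have I(X;Y) ≥ I(X;Z).

Here Z = f(Y) is a deterministic function of Y, forming X → Y → Z.

Original I(X;Y) = 0.0425 nats

After applying f:
P(X,Z) where Z=f(Y):
- P(X,Z=0) = P(X,Y=1) + P(X,Y=2)
- P(X,Z=1) = P(X,Y=0)

I(X;Z) = I(X;f(Y)) = 0.0000 nats

Verification: 0.0425 ≥ 0.0000 ✓

Information cannot be created by processing; the function f can only lose information about X.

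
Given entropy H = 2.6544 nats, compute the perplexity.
14.2165

Perplexity is e^H (or exp(H) for natural log).

H = 2.6544 nats
Perplexity = e^2.6544 = 14.2165

Interpretation: The model's uncertainty is equivalent to choosing uniformly among 14.2 options.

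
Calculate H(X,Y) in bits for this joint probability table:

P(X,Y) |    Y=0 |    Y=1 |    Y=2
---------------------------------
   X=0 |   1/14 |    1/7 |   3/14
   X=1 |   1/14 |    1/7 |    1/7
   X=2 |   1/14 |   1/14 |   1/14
3.0391 bits

Joint entropy is H(X,Y) = -Σ_{x,y} p(x,y) log p(x,y).

Summing over all non-zero entries:
H(X,Y) = -[1/14·log_2(1/14) + 1/7·log_2(1/7) + 3/14·log_2(3/14) + 1/14·log_2(1/14) + 1/7·log_2(1/7) + 1/7·log_2(1/7) + 1/14·log_2(1/14) + 1/14·log_2(1/14) + 1/14·log_2(1/14)]
H(X,Y) = 3.0391 bits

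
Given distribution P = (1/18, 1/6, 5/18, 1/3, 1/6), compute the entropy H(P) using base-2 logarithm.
2.1350 bits

Shannon entropy is H(X) = -Σ p(x) log p(x).

For P = (1/18, 1/6, 5/18, 1/3, 1/6):
H = -1/18 × log_2(1/18) -1/6 × log_2(1/6) -5/18 × log_2(5/18) -1/3 × log_2(1/3) -1/6 × log_2(1/6)
H = 2.1350 bits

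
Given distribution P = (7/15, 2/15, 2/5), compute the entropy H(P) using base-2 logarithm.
1.4295 bits

Shannon entropy is H(X) = -Σ p(x) log p(x).

For P = (7/15, 2/15, 2/5):
H = -7/15 × log_2(7/15) -2/15 × log_2(2/15) -2/5 × log_2(2/5)
H = 1.4295 bits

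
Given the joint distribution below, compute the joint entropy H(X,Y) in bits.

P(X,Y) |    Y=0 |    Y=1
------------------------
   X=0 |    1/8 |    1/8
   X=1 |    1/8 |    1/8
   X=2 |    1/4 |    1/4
2.5000 bits

Joint entropy is H(X,Y) = -Σ_{x,y} p(x,y) log p(x,y).

Summing over all non-zero entries:
H(X,Y) = -[1/8·log_2(1/8) + 1/8·log_2(1/8) + 1/8·log_2(1/8) + 1/8·log_2(1/8) + 1/4·log_2(1/4) + 1/4·log_2(1/4)]
H(X,Y) = 2.5000 bits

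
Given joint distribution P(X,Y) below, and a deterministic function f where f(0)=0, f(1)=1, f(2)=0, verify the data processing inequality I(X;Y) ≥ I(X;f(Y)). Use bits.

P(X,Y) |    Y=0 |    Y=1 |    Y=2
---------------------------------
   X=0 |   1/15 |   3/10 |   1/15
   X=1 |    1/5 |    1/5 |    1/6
I(X;Y) = 0.0839, I(X;f(Y)) = 0.0833, inequality holds: 0.0839 ≥ 0.0833

Data Processing Inequality: For any Markov chain X → Y → Z, we have I(X;Y) ≥ I(X;Z).

Here Z = f(Y) is a deterministic function of Y, forming X → Y → Z.

Original I(X;Y) = 0.0839 bits

After applying f:
P(X,Z) where Z=f(Y):
- P(X,Z=0) = P(X,Y=0) + P(X,Y=2)
- P(X,Z=1) = P(X,Y=1)

I(X;Z) = I(X;f(Y)) = 0.0833 bits

Verification: 0.0839 ≥ 0.0833 ✓

Information cannot be created by processing; the function f can only lose information about X.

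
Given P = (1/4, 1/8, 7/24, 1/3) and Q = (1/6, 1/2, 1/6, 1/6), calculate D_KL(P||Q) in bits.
0.4651 bits

KL divergence: D_KL(P||Q) = Σ p(x) log(p(x)/q(x))

Computing term by term:
  x=0: 1/4 × log_2[(1/4)/(1/6)] = 1/4 × 0.5850 = 0.1462
  x=1: 1/8 × log_2[(1/8)/(1/2)] = 1/8 × -2.0000 = -0.2500
  x=2: 7/24 × log_2[(7/24)/(1/6)] = 7/24 × 0.8074 = 0.2355
  x=3: 1/3 × log_2[(1/3)/(1/6)] = 1/3 × 1.0000 = 0.3333

D_KL(P||Q) = 0.4651 bits

Note: KL divergence is always non-negative and equals 0 iff P = Q.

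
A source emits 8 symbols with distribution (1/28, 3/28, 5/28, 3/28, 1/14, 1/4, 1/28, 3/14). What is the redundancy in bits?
0.2741 bits

Redundancy measures how far a source is from maximum entropy:
R = H_max - H(X)

Maximum entropy for 8 symbols: H_max = log_2(8) = 3.0000 bits
Actual entropy: H(X) = 2.7259 bits
Redundancy: R = 3.0000 - 2.7259 = 0.2741 bits

This redundancy represents potential for compression: the source could be compressed by 0.2741 bits per symbol.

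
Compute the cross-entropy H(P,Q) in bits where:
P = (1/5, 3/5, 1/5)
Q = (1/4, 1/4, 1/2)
1.8000 bits

Cross-entropy: H(P,Q) = -Σ p(x) log q(x)

Alternatively: H(P,Q) = H(P) + D_KL(P||Q)
H(P) = 1.3710 bits
D_KL(P||Q) = 0.4290 bits

H(P,Q) = 1.3710 + 0.4290 = 1.8000 bits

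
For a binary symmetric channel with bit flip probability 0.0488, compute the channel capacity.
0.7187 bits

For a binary symmetric channel (BSC) with error probability p:
Capacity C = 1 - H(p) bits per symbol

where H(p) = -p log₂(p) - (1-p) log₂(1-p) is the binary entropy function.

H(0.0488) = 0.2813 bits
C = 1 - 0.2813 = 0.7187 bits per symbol

This means we can reliably transmit up to 0.7187 bits of information per channel use.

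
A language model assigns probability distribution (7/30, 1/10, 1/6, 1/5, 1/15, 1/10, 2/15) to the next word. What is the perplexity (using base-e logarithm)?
6.4869

Perplexity is e^H (or exp(H) for natural log).

First, H = -Σ p log p = 1.8698 nats
Perplexity = e^1.8698 = 6.4869

Interpretation: The model's uncertainty is equivalent to choosing uniformly among 6.5 options.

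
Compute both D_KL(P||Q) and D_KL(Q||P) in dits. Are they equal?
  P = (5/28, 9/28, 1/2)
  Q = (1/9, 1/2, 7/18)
D_KL(P||Q) = 0.0297, D_KL(Q||P) = 0.0306

KL divergence is not symmetric: D_KL(P||Q) ≠ D_KL(Q||P) in general.

D_KL(P||Q) = 0.0297 dits
D_KL(Q||P) = 0.0306 dits

No, they are not equal!

This asymmetry is why KL divergence is not a true distance metric.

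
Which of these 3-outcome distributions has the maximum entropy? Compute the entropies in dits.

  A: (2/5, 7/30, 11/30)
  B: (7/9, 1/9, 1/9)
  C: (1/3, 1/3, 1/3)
C

For a discrete distribution over n outcomes, entropy is maximized by the uniform distribution.

Computing entropies:
H(A) = 0.4664 dits
H(B) = 0.2969 dits
H(C) = 0.4771 dits

The uniform distribution (where all probabilities equal 1/3) achieves the maximum entropy of log_10(3) = 0.4771 dits.

Distribution C has the highest entropy.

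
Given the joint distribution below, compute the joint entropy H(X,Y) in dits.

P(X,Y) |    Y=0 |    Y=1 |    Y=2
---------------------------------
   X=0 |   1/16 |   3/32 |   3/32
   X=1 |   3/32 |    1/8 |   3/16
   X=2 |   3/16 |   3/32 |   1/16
0.9215 dits

Joint entropy is H(X,Y) = -Σ_{x,y} p(x,y) log p(x,y).

Summing over all non-zero entries:
H(X,Y) = -[1/16·log_10(1/16) + 3/32·log_10(3/32) + 3/32·log_10(3/32) + 3/32·log_10(3/32) + 1/8·log_10(1/8) + 3/16·log_10(3/16) + 3/16·log_10(3/16) + 3/32·log_10(3/32) + 1/16·log_10(1/16)]
H(X,Y) = 0.9215 dits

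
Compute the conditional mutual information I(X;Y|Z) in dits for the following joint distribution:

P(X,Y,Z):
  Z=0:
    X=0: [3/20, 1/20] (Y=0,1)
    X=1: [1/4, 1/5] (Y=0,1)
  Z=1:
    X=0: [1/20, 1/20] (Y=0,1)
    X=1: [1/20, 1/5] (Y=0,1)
0.0115 dits

Conditional mutual information: I(X;Y|Z) = H(X|Z) + H(Y|Z) - H(X,Y|Z)

H(Z) = 0.2812
H(X,Z) = 0.5464 → H(X|Z) = 0.2652
H(Y,Z) = 0.5602 → H(Y|Z) = 0.2790
H(X,Y,Z) = 0.8139 → H(X,Y|Z) = 0.5327

I(X;Y|Z) = 0.2652 + 0.2790 - 0.5327 = 0.0115 dits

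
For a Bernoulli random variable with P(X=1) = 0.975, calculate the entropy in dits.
0.0508 dits

The binary entropy function is:
H(p) = -p log(p) - (1-p) log(1-p)

H(0.975) = -0.975 × log_10(0.975) - 0.025 × log_10(0.025)
H(0.975) = 0.0508 dits

Note: Binary entropy is maximized at p=0.5 (H=1 bit) and minimized at p=0 or p=1 (H=0).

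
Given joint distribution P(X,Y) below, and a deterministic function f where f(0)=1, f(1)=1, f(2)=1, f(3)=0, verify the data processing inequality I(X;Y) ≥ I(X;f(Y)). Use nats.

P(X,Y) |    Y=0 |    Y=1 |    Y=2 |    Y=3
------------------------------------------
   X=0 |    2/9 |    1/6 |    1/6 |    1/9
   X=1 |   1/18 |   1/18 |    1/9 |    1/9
I(X;Y) = 0.0316, I(X;f(Y)) = 0.0172, inequality holds: 0.0316 ≥ 0.0172

Data Processing Inequality: For any Markov chain X → Y → Z, we have I(X;Y) ≥ I(X;Z).

Here Z = f(Y) is a deterministic function of Y, forming X → Y → Z.

Original I(X;Y) = 0.0316 nats

After applying f:
P(X,Z) where Z=f(Y):
- P(X,Z=0) = P(X,Y=3)
- P(X,Z=1) = P(X,Y=0) + P(X,Y=1) + P(X,Y=2)

I(X;Z) = I(X;f(Y)) = 0.0172 nats

Verification: 0.0316 ≥ 0.0172 ✓

Information cannot be created by processing; the function f can only lose information about X.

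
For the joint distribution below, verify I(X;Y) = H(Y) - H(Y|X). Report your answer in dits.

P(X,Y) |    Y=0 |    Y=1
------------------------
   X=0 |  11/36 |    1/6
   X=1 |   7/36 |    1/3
I(X;Y) = 0.0170 dits

Mutual information has multiple equivalent forms:
- I(X;Y) = H(X) - H(X|Y)
- I(X;Y) = H(Y) - H(Y|X)
- I(X;Y) = H(X) + H(Y) - H(X,Y)

Computing all quantities:
H(X) = 0.3004, H(Y) = 0.3010, H(X,Y) = 0.5844
H(X|Y) = 0.2833, H(Y|X) = 0.2840

Verification:
H(X) - H(X|Y) = 0.3004 - 0.2833 = 0.0170
H(Y) - H(Y|X) = 0.3010 - 0.2840 = 0.0170
H(X) + H(Y) - H(X,Y) = 0.3004 + 0.3010 - 0.5844 = 0.0170

All forms give I(X;Y) = 0.0170 dits. ✓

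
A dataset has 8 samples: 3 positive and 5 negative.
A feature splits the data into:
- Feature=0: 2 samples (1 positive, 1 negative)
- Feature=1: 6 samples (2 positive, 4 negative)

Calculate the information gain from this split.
0.0157 bits

Information Gain = H(Y) - H(Y|Feature)

Before split:
P(positive) = 3/8 = 0.3750
H(Y) = 0.9544 bits

After split:
Feature=0: H = 1.0000 bits (weight = 2/8)
Feature=1: H = 0.9183 bits (weight = 6/8)
H(Y|Feature) = (2/8)×1.0000 + (6/8)×0.9183 = 0.9387 bits

Information Gain = 0.9544 - 0.9387 = 0.0157 bits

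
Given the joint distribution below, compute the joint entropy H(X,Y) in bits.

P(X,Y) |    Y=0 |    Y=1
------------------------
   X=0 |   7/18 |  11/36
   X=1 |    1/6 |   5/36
1.8789 bits

Joint entropy is H(X,Y) = -Σ_{x,y} p(x,y) log p(x,y).

Summing over all non-zero entries:
H(X,Y) = -[7/18·log_2(7/18) + 11/36·log_2(11/36) + 1/6·log_2(1/6) + 5/36·log_2(5/36)]
H(X,Y) = 1.8789 bits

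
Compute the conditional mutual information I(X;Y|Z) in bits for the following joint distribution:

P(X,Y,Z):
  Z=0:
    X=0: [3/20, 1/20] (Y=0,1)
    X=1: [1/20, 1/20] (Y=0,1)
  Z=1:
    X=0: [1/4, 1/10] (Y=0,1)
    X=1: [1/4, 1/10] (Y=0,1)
0.0132 bits

Conditional mutual information: I(X;Y|Z) = H(X|Z) + H(Y|Z) - H(X,Y|Z)

H(Z) = 0.8813
H(X,Z) = 1.8568 → H(X|Z) = 0.9755
H(Y,Z) = 1.7610 → H(Y|Z) = 0.8797
H(X,Y,Z) = 2.7232 → H(X,Y|Z) = 1.8419

I(X;Y|Z) = 0.9755 + 0.8797 - 1.8419 = 0.0132 bits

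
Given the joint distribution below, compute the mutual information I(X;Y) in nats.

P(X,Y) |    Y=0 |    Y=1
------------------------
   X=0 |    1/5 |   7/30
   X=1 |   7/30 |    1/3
0.0012 nats

Mutual information: I(X;Y) = H(X) + H(Y) - H(X,Y)

Marginals:
P(X) = (13/30, 17/30), H(X) = 0.6842 nats
P(Y) = (13/30, 17/30), H(Y) = 0.6842 nats

Joint entropy: H(X,Y) = 1.3672 nats

I(X;Y) = 0.6842 + 0.6842 - 1.3672 = 0.0012 nats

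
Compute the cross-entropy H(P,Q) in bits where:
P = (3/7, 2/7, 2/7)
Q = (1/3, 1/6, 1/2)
1.7035 bits

Cross-entropy: H(P,Q) = -Σ p(x) log q(x)

Alternatively: H(P,Q) = H(P) + D_KL(P||Q)
H(P) = 1.5567 bits
D_KL(P||Q) = 0.1469 bits

H(P,Q) = 1.5567 + 0.1469 = 1.7035 bits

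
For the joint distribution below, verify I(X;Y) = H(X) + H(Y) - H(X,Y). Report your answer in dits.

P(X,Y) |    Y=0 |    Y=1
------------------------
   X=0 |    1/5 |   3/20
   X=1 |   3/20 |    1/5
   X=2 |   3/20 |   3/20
I(X;Y) = 0.0031 dits

Mutual information has multiple equivalent forms:
- I(X;Y) = H(X) - H(X|Y)
- I(X;Y) = H(Y) - H(Y|X)
- I(X;Y) = H(X) + H(Y) - H(X,Y)

Computing all quantities:
H(X) = 0.4760, H(Y) = 0.3010, H(X,Y) = 0.7739
H(X|Y) = 0.4729, H(Y|X) = 0.2979

Verification:
H(X) - H(X|Y) = 0.4760 - 0.4729 = 0.0031
H(Y) - H(Y|X) = 0.3010 - 0.2979 = 0.0031
H(X) + H(Y) - H(X,Y) = 0.4760 + 0.3010 - 0.7739 = 0.0031

All forms give I(X;Y) = 0.0031 dits. ✓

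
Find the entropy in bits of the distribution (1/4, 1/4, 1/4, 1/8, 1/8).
2.2500 bits

Shannon entropy is H(X) = -Σ p(x) log p(x).

For P = (1/4, 1/4, 1/4, 1/8, 1/8):
H = -1/4 × log_2(1/4) -1/4 × log_2(1/4) -1/4 × log_2(1/4) -1/8 × log_2(1/8) -1/8 × log_2(1/8)
H = 2.2500 bits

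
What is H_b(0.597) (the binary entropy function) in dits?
0.2928 dits

The binary entropy function is:
H(p) = -p log(p) - (1-p) log(1-p)

H(0.597) = -0.597 × log_10(0.597) - 0.403 × log_10(0.403)
H(0.597) = 0.2928 dits

Note: Binary entropy is maximized at p=0.5 (H=1 bit) and minimized at p=0 or p=1 (H=0).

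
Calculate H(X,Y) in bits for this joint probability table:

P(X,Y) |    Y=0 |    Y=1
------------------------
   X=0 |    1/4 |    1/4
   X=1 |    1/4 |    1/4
2.0000 bits

Joint entropy is H(X,Y) = -Σ_{x,y} p(x,y) log p(x,y).

Summing over all non-zero entries:
H(X,Y) = -[1/4·log_2(1/4) + 1/4·log_2(1/4) + 1/4·log_2(1/4) + 1/4·log_2(1/4)]
H(X,Y) = 2.0000 bits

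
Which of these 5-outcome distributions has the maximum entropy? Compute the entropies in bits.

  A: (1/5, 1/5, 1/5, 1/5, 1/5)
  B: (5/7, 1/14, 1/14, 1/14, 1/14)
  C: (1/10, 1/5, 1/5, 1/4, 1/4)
A

For a discrete distribution over n outcomes, entropy is maximized by the uniform distribution.

Computing entropies:
H(A) = 2.3219 bits
H(B) = 1.4345 bits
H(C) = 2.2610 bits

The uniform distribution (where all probabilities equal 1/5) achieves the maximum entropy of log_2(5) = 2.3219 bits.

Distribution A has the highest entropy.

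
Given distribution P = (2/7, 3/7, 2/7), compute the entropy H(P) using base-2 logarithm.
1.5567 bits

Shannon entropy is H(X) = -Σ p(x) log p(x).

For P = (2/7, 3/7, 2/7):
H = -2/7 × log_2(2/7) -3/7 × log_2(3/7) -2/7 × log_2(2/7)
H = 1.5567 bits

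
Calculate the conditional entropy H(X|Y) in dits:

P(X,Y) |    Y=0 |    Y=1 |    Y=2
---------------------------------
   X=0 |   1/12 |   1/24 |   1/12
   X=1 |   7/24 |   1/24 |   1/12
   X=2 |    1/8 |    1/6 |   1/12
0.4219 dits

Using the chain rule: H(X|Y) = H(X,Y) - H(Y)

First, compute H(X,Y) = 0.8734 dits

Marginal P(Y) = (1/2, 1/4, 1/4)
H(Y) = 0.4515 dits

H(X|Y) = H(X,Y) - H(Y) = 0.8734 - 0.4515 = 0.4219 dits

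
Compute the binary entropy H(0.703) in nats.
0.6083 nats

The binary entropy function is:
H(p) = -p log(p) - (1-p) log(1-p)

H(0.703) = -0.703 × log_e(0.703) - 0.297 × log_e(0.297)
H(0.703) = 0.6083 nats

Note: Binary entropy is maximized at p=0.5 (H=1 bit) and minimized at p=0 or p=1 (H=0).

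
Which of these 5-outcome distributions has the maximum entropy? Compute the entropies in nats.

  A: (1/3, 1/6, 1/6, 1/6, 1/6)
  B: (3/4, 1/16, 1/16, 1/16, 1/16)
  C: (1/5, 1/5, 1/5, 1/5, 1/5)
C

For a discrete distribution over n outcomes, entropy is maximized by the uniform distribution.

Computing entropies:
H(A) = 1.5607 nats
H(B) = 0.9089 nats
H(C) = 1.6094 nats

The uniform distribution (where all probabilities equal 1/5) achieves the maximum entropy of log_e(5) = 1.6094 nats.

Distribution C has the highest entropy.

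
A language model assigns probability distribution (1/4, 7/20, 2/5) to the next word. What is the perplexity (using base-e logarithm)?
2.9462

Perplexity is e^H (or exp(H) for natural log).

First, H = -Σ p log p = 1.0805 nats
Perplexity = e^1.0805 = 2.9462

Interpretation: The model's uncertainty is equivalent to choosing uniformly among 2.9 options.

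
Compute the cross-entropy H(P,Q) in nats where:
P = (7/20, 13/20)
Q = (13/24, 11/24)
0.7217 nats

Cross-entropy: H(P,Q) = -Σ p(x) log q(x)

Alternatively: H(P,Q) = H(P) + D_KL(P||Q)
H(P) = 0.6474 nats
D_KL(P||Q) = 0.0742 nats

H(P,Q) = 0.6474 + 0.0742 = 0.7217 nats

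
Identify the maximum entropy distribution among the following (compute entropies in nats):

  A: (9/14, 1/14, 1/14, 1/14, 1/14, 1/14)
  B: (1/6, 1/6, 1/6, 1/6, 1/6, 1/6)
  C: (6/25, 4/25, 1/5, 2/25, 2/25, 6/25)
B

For a discrete distribution over n outcomes, entropy is maximized by the uniform distribution.

Computing entropies:
H(A) = 1.2266 nats
H(B) = 1.7918 nats
H(C) = 1.7042 nats

The uniform distribution (where all probabilities equal 1/6) achieves the maximum entropy of log_e(6) = 1.7918 nats.

Distribution B has the highest entropy.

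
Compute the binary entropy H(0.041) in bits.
0.2469 bits

The binary entropy function is:
H(p) = -p log(p) - (1-p) log(1-p)

H(0.041) = -0.041 × log_2(0.041) - 0.959 × log_2(0.959)
H(0.041) = 0.2469 bits

Note: Binary entropy is maximized at p=0.5 (H=1 bit) and minimized at p=0 or p=1 (H=0).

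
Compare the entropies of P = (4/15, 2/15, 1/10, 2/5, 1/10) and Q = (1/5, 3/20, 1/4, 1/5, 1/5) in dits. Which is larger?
Q

Computing entropies in dits:
H(P) = 0.6289
H(Q) = 0.6935

Distribution Q has higher entropy.

Intuition: The distribution closer to uniform (more spread out) has higher entropy.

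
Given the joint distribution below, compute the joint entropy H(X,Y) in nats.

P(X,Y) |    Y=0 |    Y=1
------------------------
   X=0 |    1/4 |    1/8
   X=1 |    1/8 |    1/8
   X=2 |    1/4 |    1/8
1.7329 nats

Joint entropy is H(X,Y) = -Σ_{x,y} p(x,y) log p(x,y).

Summing over all non-zero entries:
H(X,Y) = -[1/4·log_e(1/4) + 1/8·log_e(1/8) + 1/8·log_e(1/8) + 1/8·log_e(1/8) + 1/4·log_e(1/4) + 1/8·log_e(1/8)]
H(X,Y) = 1.7329 nats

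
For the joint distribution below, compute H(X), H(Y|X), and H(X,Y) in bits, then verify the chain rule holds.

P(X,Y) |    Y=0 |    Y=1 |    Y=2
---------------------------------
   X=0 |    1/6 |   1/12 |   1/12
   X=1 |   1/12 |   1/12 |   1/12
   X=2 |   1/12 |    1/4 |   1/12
H(X,Y) = 3.0221, H(X) = 1.5546, H(Y|X) = 1.4675 (all in bits)

Chain rule: H(X,Y) = H(X) + H(Y|X)

Left side — joint entropy directly:
H(X,Y) = -Σ p(x,y) log p(x,y) = 3.0221 bits

Right side — compute H(Y|X) from the conditional distributions:
P(X) = (1/3, 1/4, 5/12), so H(X) = 1.5546 bits
H(Y|X) = Σ_x P(X=x) · H(Y|X=x):
  P(Y|X=0) = (1/2, 1/4, 1/4), H(Y|X=0) = 1.5000, weight P(X=0) = 1/3
  P(Y|X=1) = (1/3, 1/3, 1/3), H(Y|X=1) = 1.5850, weight P(X=1) = 1/4
  P(Y|X=2) = (1/5, 3/5, 1/5), H(Y|X=2) = 1.3710, weight P(X=2) = 5/12
H(Y|X) = 1.4675 bits

H(X) + H(Y|X) = 1.5546 + 1.4675 = 3.0221 bits

Both sides equal 3.0221 bits. ✓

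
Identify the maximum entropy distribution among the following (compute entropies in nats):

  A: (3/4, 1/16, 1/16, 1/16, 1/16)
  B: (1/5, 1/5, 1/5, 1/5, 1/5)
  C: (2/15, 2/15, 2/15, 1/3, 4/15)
B

For a discrete distribution over n outcomes, entropy is maximized by the uniform distribution.

Computing entropies:
H(A) = 0.9089 nats
H(B) = 1.6094 nats
H(C) = 1.5246 nats

The uniform distribution (where all probabilities equal 1/5) achieves the maximum entropy of log_e(5) = 1.6094 nats.

Distribution B has the highest entropy.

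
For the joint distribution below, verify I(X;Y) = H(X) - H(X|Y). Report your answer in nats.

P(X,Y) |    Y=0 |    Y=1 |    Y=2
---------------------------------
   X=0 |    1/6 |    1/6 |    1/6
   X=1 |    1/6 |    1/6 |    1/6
I(X;Y) = 0.0000 nats

Mutual information has multiple equivalent forms:
- I(X;Y) = H(X) - H(X|Y)
- I(X;Y) = H(Y) - H(Y|X)
- I(X;Y) = H(X) + H(Y) - H(X,Y)

Computing all quantities:
H(X) = 0.6931, H(Y) = 1.0986, H(X,Y) = 1.7918
H(X|Y) = 0.6931, H(Y|X) = 1.0986

Verification:
H(X) - H(X|Y) = 0.6931 - 0.6931 = 0.0000
H(Y) - H(Y|X) = 1.0986 - 1.0986 = 0.0000
H(X) + H(Y) - H(X,Y) = 0.6931 + 1.0986 - 1.7918 = 0.0000

All forms give I(X;Y) = 0.0000 nats. ✓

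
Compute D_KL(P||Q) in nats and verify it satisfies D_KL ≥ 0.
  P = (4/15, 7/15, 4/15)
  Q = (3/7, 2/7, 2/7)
0.0840 nats

KL divergence satisfies the Gibbs inequality: D_KL(P||Q) ≥ 0 for all distributions P, Q.

D_KL(P||Q) = Σ p(x) log(p(x)/q(x))
Term by term:
  x=0: 4/15 × log_e[(4/15)/(3/7)] = -0.1265
  x=1: 7/15 × log_e[(7/15)/(2/7)] = 0.2290
  x=2: 4/15 × log_e[(4/15)/(2/7)] = -0.0184
D_KL(P||Q) = 0.0840 nats

D_KL(P||Q) = 0.0840 ≥ 0 ✓

This non-negativity is a fundamental property: relative entropy cannot be negative because it measures how different Q is from P.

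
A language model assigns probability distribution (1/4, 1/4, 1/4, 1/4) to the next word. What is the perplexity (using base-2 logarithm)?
4.0000

Perplexity is 2^H (or exp(H) for natural log).

First, H = -Σ p log p = 2.0000 bits
Perplexity = 2^2.0000 = 4.0000

Interpretation: The model's uncertainty is equivalent to choosing uniformly among 4.0 options.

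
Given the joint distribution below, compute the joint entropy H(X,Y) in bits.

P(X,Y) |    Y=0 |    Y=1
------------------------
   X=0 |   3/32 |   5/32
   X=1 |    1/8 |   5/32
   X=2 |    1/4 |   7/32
2.5117 bits

Joint entropy is H(X,Y) = -Σ_{x,y} p(x,y) log p(x,y).

Summing over all non-zero entries:
H(X,Y) = -[3/32·log_2(3/32) + 5/32·log_2(5/32) + 1/8·log_2(1/8) + 5/32·log_2(5/32) + 1/4·log_2(1/4) + 7/32·log_2(7/32)]
H(X,Y) = 2.5117 bits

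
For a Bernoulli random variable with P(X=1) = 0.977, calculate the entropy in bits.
0.1580 bits

The binary entropy function is:
H(p) = -p log(p) - (1-p) log(1-p)

H(0.977) = -0.977 × log_2(0.977) - 0.023 × log_2(0.023)
H(0.977) = 0.1580 bits

Note: Binary entropy is maximized at p=0.5 (H=1 bit) and minimized at p=0 or p=1 (H=0).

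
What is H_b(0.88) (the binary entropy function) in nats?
0.3669 nats

The binary entropy function is:
H(p) = -p log(p) - (1-p) log(1-p)

H(0.88) = -0.88 × log_e(0.88) - 0.12 × log_e(0.12)
H(0.88) = 0.3669 nats

Note: Binary entropy is maximized at p=0.5 (H=1 bit) and minimized at p=0 or p=1 (H=0).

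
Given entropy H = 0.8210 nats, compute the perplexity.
2.2728

Perplexity is e^H (or exp(H) for natural log).

H = 0.8210 nats
Perplexity = e^0.8210 = 2.2728

Interpretation: The model's uncertainty is equivalent to choosing uniformly among 2.3 options.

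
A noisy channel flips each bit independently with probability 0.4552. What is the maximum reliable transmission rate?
0.0058 bits

For a binary symmetric channel (BSC) with error probability p:
Capacity C = 1 - H(p) bits per symbol

where H(p) = -p log₂(p) - (1-p) log₂(1-p) is the binary entropy function.

H(0.4552) = 0.9942 bits
C = 1 - 0.9942 = 0.0058 bits per symbol

This means we can reliably transmit up to 0.0058 bits of information per channel use.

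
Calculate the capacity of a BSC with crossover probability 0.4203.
0.0184 bits

For a binary symmetric channel (BSC) with error probability p:
Capacity C = 1 - H(p) bits per symbol

where H(p) = -p log₂(p) - (1-p) log₂(1-p) is the binary entropy function.

H(0.4203) = 0.9816 bits
C = 1 - 0.9816 = 0.0184 bits per symbol

This means we can reliably transmit up to 0.0184 bits of information per channel use.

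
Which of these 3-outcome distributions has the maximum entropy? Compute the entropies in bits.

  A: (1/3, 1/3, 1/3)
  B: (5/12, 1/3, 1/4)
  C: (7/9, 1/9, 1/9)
A

For a discrete distribution over n outcomes, entropy is maximized by the uniform distribution.

Computing entropies:
H(A) = 1.5850 bits
H(B) = 1.5546 bits
H(C) = 0.9864 bits

The uniform distribution (where all probabilities equal 1/3) achieves the maximum entropy of log_2(3) = 1.5850 bits.

Distribution A has the highest entropy.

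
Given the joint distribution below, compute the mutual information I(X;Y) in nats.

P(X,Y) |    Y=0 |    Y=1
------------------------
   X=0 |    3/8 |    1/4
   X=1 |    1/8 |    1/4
0.0338 nats

Mutual information: I(X;Y) = H(X) + H(Y) - H(X,Y)

Marginals:
P(X) = (5/8, 3/8), H(X) = 0.6616 nats
P(Y) = (1/2, 1/2), H(Y) = 0.6931 nats

Joint entropy: H(X,Y) = 1.3209 nats

I(X;Y) = 0.6616 + 0.6931 - 1.3209 = 0.0338 nats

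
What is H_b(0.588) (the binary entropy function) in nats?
0.6776 nats

The binary entropy function is:
H(p) = -p log(p) - (1-p) log(1-p)

H(0.588) = -0.588 × log_e(0.588) - 0.412 × log_e(0.412)
H(0.588) = 0.6776 nats

Note: Binary entropy is maximized at p=0.5 (H=1 bit) and minimized at p=0 or p=1 (H=0).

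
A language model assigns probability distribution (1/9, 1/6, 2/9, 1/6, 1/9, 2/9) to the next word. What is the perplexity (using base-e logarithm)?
5.7777

Perplexity is e^H (or exp(H) for natural log).

First, H = -Σ p log p = 1.7540 nats
Perplexity = e^1.7540 = 5.7777

Interpretation: The model's uncertainty is equivalent to choosing uniformly among 5.8 options.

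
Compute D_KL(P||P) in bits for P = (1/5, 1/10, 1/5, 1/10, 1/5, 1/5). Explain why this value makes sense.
0.0000 bits

KL divergence satisfies the Gibbs inequality: D_KL(P||Q) ≥ 0 for all distributions P, Q.

D_KL(P||Q) = Σ p(x) log(p(x)/q(x))
Each term is p(x) × log_2(p(x)/p(x)) = p(x) × log_2(1) = 0, so the sum is 0.
D_KL(P||Q) = 0.0000 bits

When P = Q, the KL divergence is exactly 0, as there is no 'divergence' between identical distributions.

This non-negativity is a fundamental property: relative entropy cannot be negative because it measures how different Q is from P.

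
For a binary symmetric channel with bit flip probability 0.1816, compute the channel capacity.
0.3164 bits

For a binary symmetric channel (BSC) with error probability p:
Capacity C = 1 - H(p) bits per symbol

where H(p) = -p log₂(p) - (1-p) log₂(1-p) is the binary entropy function.

H(0.1816) = 0.6836 bits
C = 1 - 0.6836 = 0.3164 bits per symbol

This means we can reliably transmit up to 0.3164 bits of information per channel use.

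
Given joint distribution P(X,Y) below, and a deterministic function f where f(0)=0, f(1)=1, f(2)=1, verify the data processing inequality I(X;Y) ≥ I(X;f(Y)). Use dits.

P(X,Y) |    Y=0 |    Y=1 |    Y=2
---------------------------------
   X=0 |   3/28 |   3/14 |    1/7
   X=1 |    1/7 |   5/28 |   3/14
I(X;Y) = 0.0038, I(X;f(Y)) = 0.0004, inequality holds: 0.0038 ≥ 0.0004

Data Processing Inequality: For any Markov chain X → Y → Z, we have I(X;Y) ≥ I(X;Z).

Here Z = f(Y) is a deterministic function of Y, forming X → Y → Z.

Original I(X;Y) = 0.0038 dits

After applying f:
P(X,Z) where Z=f(Y):
- P(X,Z=0) = P(X,Y=0)
- P(X,Z=1) = P(X,Y=1) + P(X,Y=2)

I(X;Z) = I(X;f(Y)) = 0.0004 dits

Verification: 0.0038 ≥ 0.0004 ✓

Information cannot be created by processing; the function f can only lose information about X.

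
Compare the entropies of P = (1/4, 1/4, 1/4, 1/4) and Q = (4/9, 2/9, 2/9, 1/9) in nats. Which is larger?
P

Computing entropies in nats:
H(P) = 1.3863
H(Q) = 1.2730

Distribution P has higher entropy.

Intuition: The distribution closer to uniform (more spread out) has higher entropy.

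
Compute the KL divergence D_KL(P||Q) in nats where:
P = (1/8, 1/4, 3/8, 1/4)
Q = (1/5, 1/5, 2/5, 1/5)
0.0286 nats

KL divergence: D_KL(P||Q) = Σ p(x) log(p(x)/q(x))

Computing term by term:
  x=0: 1/8 × log_e[(1/8)/(1/5)] = 1/8 × -0.4700 = -0.0588
  x=1: 1/4 × log_e[(1/4)/(1/5)] = 1/4 × 0.2231 = 0.0558
  x=2: 3/8 × log_e[(3/8)/(2/5)] = 3/8 × -0.0645 = -0.0242
  x=3: 1/4 × log_e[(1/4)/(1/5)] = 1/4 × 0.2231 = 0.0558

D_KL(P||Q) = 0.0286 nats

Note: KL divergence is always non-negative and equals 0 iff P = Q.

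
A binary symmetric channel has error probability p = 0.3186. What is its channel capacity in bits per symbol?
0.0971 bits

For a binary symmetric channel (BSC) with error probability p:
Capacity C = 1 - H(p) bits per symbol

where H(p) = -p log₂(p) - (1-p) log₂(1-p) is the binary entropy function.

H(0.3186) = 0.9029 bits
C = 1 - 0.9029 = 0.0971 bits per symbol

This means we can reliably transmit up to 0.0971 bits of information per channel use.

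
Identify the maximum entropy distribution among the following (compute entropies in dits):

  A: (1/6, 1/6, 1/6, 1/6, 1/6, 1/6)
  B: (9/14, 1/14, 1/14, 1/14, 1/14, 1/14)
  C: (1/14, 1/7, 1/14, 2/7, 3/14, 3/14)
A

For a discrete distribution over n outcomes, entropy is maximized by the uniform distribution.

Computing entropies:
H(A) = 0.7782 dits
H(B) = 0.5327 dits
H(C) = 0.7266 dits

The uniform distribution (where all probabilities equal 1/6) achieves the maximum entropy of log_10(6) = 0.7782 dits.

Distribution A has the highest entropy.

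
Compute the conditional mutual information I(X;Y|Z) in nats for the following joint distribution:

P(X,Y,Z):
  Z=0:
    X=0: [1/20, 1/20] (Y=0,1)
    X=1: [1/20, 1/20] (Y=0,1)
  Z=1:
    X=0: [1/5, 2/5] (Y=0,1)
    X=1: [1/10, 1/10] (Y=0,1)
0.0087 nats

Conditional mutual information: I(X;Y|Z) = H(X|Z) + H(Y|Z) - H(X,Y|Z)

H(Z) = 0.5004
H(X,Z) = 1.0889 → H(X|Z) = 0.5885
H(Y,Z) = 1.1683 → H(Y|Z) = 0.6679
H(X,Y,Z) = 1.7481 → H(X,Y|Z) = 1.2477

I(X;Y|Z) = 0.5885 + 0.6679 - 1.2477 = 0.0087 nats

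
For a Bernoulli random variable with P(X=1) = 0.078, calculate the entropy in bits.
0.3951 bits

The binary entropy function is:
H(p) = -p log(p) - (1-p) log(1-p)

H(0.078) = -0.078 × log_2(0.078) - 0.922 × log_2(0.922)
H(0.078) = 0.3951 bits

Note: Binary entropy is maximized at p=0.5 (H=1 bit) and minimized at p=0 or p=1 (H=0).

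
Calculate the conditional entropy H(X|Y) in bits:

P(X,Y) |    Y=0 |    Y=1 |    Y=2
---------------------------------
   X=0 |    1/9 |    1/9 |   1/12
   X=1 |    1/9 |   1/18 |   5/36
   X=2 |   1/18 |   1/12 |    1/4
1.4885 bits

Using the chain rule: H(X|Y) = H(X,Y) - H(Y)

First, compute H(X,Y) = 3.0130 bits

Marginal P(Y) = (5/18, 1/4, 17/36)
H(Y) = 1.5245 bits

H(X|Y) = H(X,Y) - H(Y) = 3.0130 - 1.5245 = 1.4885 bits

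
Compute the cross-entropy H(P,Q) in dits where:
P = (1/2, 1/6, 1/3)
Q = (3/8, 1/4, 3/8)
0.4553 dits

Cross-entropy: H(P,Q) = -Σ p(x) log q(x)

Alternatively: H(P,Q) = H(P) + D_KL(P||Q)
H(P) = 0.4392 dits
D_KL(P||Q) = 0.0161 dits

H(P,Q) = 0.4392 + 0.0161 = 0.4553 dits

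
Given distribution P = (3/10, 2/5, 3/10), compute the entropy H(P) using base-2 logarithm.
1.5710 bits

Shannon entropy is H(X) = -Σ p(x) log p(x).

For P = (3/10, 2/5, 3/10):
H = -3/10 × log_2(3/10) -2/5 × log_2(2/5) -3/10 × log_2(3/10)
H = 1.5710 bits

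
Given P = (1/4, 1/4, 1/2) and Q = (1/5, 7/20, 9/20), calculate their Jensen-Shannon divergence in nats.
0.0062 nats

Jensen-Shannon divergence is:
JSD(P||Q) = 0.5 × D_KL(P||M) + 0.5 × D_KL(Q||M)
where M = 0.5 × (P + Q) is the mixture distribution.

M = 0.5 × (1/4, 1/4, 1/2) + 0.5 × (1/5, 7/20, 9/20) = (9/40, 3/10, 19/40)

D_KL(P||M) = 0.0064 nats
D_KL(Q||M) = 0.0061 nats

JSD(P||Q) = 0.5 × 0.0064 + 0.5 × 0.0061 = 0.0062 nats

Unlike KL divergence, JSD is symmetric and bounded: 0 ≤ JSD ≤ log(2).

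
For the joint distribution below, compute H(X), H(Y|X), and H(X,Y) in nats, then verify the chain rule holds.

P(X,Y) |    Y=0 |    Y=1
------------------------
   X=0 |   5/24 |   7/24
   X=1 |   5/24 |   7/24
H(X,Y) = 1.3723, H(X) = 0.6931, H(Y|X) = 0.6792 (all in nats)

Chain rule: H(X,Y) = H(X) + H(Y|X)

Left side — joint entropy directly:
H(X,Y) = -Σ p(x,y) log p(x,y) = 1.3723 nats

Right side — compute H(Y|X) from the conditional distributions:
P(X) = (1/2, 1/2), so H(X) = 0.6931 nats
H(Y|X) = Σ_x P(X=x) · H(Y|X=x):
  P(Y|X=0) = (5/12, 7/12), H(Y|X=0) = 0.6792, weight P(X=0) = 1/2
  P(Y|X=1) = (5/12, 7/12), H(Y|X=1) = 0.6792, weight P(X=1) = 1/2
H(Y|X) = 0.6792 nats

H(X) + H(Y|X) = 0.6931 + 0.6792 = 1.3723 nats

Both sides equal 1.3723 nats. ✓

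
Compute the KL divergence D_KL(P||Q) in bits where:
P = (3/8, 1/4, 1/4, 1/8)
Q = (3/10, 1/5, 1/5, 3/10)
0.1238 bits

KL divergence: D_KL(P||Q) = Σ p(x) log(p(x)/q(x))

Computing term by term:
  x=0: 3/8 × log_2[(3/8)/(3/10)] = 3/8 × 0.3219 = 0.1207
  x=1: 1/4 × log_2[(1/4)/(1/5)] = 1/4 × 0.3219 = 0.0805
  x=2: 1/4 × log_2[(1/4)/(1/5)] = 1/4 × 0.3219 = 0.0805
  x=3: 1/8 × log_2[(1/8)/(3/10)] = 1/8 × -1.2630 = -0.1579

D_KL(P||Q) = 0.1238 bits

Note: KL divergence is always non-negative and equals 0 iff P = Q.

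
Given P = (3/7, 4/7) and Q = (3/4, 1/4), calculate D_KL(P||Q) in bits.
0.3355 bits

KL divergence: D_KL(P||Q) = Σ p(x) log(p(x)/q(x))

Computing term by term:
  x=0: 3/7 × log_2[(3/7)/(3/4)] = 3/7 × -0.8074 = -0.3460
  x=1: 4/7 × log_2[(4/7)/(1/4)] = 4/7 × 1.1926 = 0.6815

D_KL(P||Q) = 0.3355 bits

Note: KL divergence is always non-negative and equals 0 iff P = Q.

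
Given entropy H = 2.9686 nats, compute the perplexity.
19.4647

Perplexity is e^H (or exp(H) for natural log).

H = 2.9686 nats
Perplexity = e^2.9686 = 19.4647

Interpretation: The model's uncertainty is equivalent to choosing uniformly among 19.5 options.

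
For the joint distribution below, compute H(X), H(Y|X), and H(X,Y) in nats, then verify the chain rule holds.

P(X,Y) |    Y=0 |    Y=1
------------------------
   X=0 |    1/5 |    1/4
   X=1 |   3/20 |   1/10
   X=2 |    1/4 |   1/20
H(X,Y) = 1.6796, H(X) = 1.0671, H(Y|X) = 0.6126 (all in nats)

Chain rule: H(X,Y) = H(X) + H(Y|X)

Left side — joint entropy directly:
H(X,Y) = -Σ p(x,y) log p(x,y) = 1.6796 nats

Right side — compute H(Y|X) from the conditional distributions:
P(X) = (9/20, 1/4, 3/10), so H(X) = 1.0671 nats
H(Y|X) = Σ_x P(X=x) · H(Y|X=x):
  P(Y|X=0) = (4/9, 5/9), H(Y|X=0) = 0.6870, weight P(X=0) = 9/20
  P(Y|X=1) = (3/5, 2/5), H(Y|X=1) = 0.6730, weight P(X=1) = 1/4
  P(Y|X=2) = (5/6, 1/6), H(Y|X=2) = 0.4506, weight P(X=2) = 3/10
H(Y|X) = 0.6126 nats

H(X) + H(Y|X) = 1.0671 + 0.6126 = 1.6796 nats

Both sides equal 1.6796 nats. ✓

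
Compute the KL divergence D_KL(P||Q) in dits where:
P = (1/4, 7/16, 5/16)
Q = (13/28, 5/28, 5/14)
0.0849 dits

KL divergence: D_KL(P||Q) = Σ p(x) log(p(x)/q(x))

Computing term by term:
  x=0: 1/4 × log_10[(1/4)/(13/28)] = 1/4 × -0.2688 = -0.0672
  x=1: 7/16 × log_10[(7/16)/(5/28)] = 7/16 × 0.3892 = 0.1703
  x=2: 5/16 × log_10[(5/16)/(5/14)] = 5/16 × -0.0580 = -0.0181

D_KL(P||Q) = 0.0849 dits

Note: KL divergence is always non-negative and equals 0 iff P = Q.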